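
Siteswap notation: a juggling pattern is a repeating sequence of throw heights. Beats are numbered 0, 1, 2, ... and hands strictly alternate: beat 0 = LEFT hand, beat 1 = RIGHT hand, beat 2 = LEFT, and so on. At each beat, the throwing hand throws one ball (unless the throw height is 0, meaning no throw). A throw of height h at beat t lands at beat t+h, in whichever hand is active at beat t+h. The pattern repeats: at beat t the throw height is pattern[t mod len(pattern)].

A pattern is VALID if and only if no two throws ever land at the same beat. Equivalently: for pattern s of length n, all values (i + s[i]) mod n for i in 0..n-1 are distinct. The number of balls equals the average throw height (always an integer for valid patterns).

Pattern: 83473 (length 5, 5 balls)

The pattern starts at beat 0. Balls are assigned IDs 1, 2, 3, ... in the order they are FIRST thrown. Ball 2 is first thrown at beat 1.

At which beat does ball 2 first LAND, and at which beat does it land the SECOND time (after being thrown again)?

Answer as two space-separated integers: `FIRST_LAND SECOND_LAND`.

Beat 0 (L): throw ball1 h=8 -> lands@8:L; in-air after throw: [b1@8:L]
Beat 1 (R): throw ball2 h=3 -> lands@4:L; in-air after throw: [b2@4:L b1@8:L]
Beat 2 (L): throw ball3 h=4 -> lands@6:L; in-air after throw: [b2@4:L b3@6:L b1@8:L]
Beat 3 (R): throw ball4 h=7 -> lands@10:L; in-air after throw: [b2@4:L b3@6:L b1@8:L b4@10:L]
Beat 4 (L): throw ball2 h=3 -> lands@7:R; in-air after throw: [b3@6:L b2@7:R b1@8:L b4@10:L]
Beat 5 (R): throw ball5 h=8 -> lands@13:R; in-air after throw: [b3@6:L b2@7:R b1@8:L b4@10:L b5@13:R]
Beat 6 (L): throw ball3 h=3 -> lands@9:R; in-air after throw: [b2@7:R b1@8:L b3@9:R b4@10:L b5@13:R]
Beat 7 (R): throw ball2 h=4 -> lands@11:R; in-air after throw: [b1@8:L b3@9:R b4@10:L b2@11:R b5@13:R]
Ball 2: thrown@1 h=3 -> first land @4; rethrown@4 h=3 -> second land @7

Answer: 4 7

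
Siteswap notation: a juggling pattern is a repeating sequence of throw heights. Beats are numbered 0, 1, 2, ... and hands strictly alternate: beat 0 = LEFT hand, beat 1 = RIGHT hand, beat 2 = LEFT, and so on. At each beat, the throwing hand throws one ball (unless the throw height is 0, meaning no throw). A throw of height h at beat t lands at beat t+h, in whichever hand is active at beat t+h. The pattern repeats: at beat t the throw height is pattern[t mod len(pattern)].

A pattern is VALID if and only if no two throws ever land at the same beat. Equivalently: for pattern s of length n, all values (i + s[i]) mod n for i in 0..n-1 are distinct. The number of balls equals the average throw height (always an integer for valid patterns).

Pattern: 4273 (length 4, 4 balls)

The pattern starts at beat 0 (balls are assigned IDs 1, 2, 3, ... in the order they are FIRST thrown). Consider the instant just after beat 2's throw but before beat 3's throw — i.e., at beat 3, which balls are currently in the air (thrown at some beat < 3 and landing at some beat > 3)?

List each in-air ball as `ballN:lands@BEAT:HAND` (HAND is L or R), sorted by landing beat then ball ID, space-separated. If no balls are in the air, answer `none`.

Beat 0 (L): throw ball1 h=4 -> lands@4:L; in-air after throw: [b1@4:L]
Beat 1 (R): throw ball2 h=2 -> lands@3:R; in-air after throw: [b2@3:R b1@4:L]
Beat 2 (L): throw ball3 h=7 -> lands@9:R; in-air after throw: [b2@3:R b1@4:L b3@9:R]
Beat 3 (R): throw ball2 h=3 -> lands@6:L; in-air after throw: [b1@4:L b2@6:L b3@9:R]

Answer: ball1:lands@4:L ball3:lands@9:R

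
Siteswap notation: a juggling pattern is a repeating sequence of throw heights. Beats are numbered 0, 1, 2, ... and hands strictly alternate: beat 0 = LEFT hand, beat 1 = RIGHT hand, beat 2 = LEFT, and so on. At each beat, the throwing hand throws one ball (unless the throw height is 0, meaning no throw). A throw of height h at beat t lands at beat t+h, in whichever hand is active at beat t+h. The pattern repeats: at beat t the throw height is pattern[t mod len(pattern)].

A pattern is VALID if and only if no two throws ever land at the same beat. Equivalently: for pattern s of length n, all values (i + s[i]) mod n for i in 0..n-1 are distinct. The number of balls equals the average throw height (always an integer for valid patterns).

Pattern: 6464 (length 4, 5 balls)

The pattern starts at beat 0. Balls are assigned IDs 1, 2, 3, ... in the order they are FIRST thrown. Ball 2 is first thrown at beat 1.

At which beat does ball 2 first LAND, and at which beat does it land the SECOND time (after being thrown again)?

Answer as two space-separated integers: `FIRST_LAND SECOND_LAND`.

Beat 0 (L): throw ball1 h=6 -> lands@6:L; in-air after throw: [b1@6:L]
Beat 1 (R): throw ball2 h=4 -> lands@5:R; in-air after throw: [b2@5:R b1@6:L]
Beat 2 (L): throw ball3 h=6 -> lands@8:L; in-air after throw: [b2@5:R b1@6:L b3@8:L]
Beat 3 (R): throw ball4 h=4 -> lands@7:R; in-air after throw: [b2@5:R b1@6:L b4@7:R b3@8:L]
Beat 4 (L): throw ball5 h=6 -> lands@10:L; in-air after throw: [b2@5:R b1@6:L b4@7:R b3@8:L b5@10:L]
Beat 5 (R): throw ball2 h=4 -> lands@9:R; in-air after throw: [b1@6:L b4@7:R b3@8:L b2@9:R b5@10:L]
Beat 6 (L): throw ball1 h=6 -> lands@12:L; in-air after throw: [b4@7:R b3@8:L b2@9:R b5@10:L b1@12:L]
Beat 7 (R): throw ball4 h=4 -> lands@11:R; in-air after throw: [b3@8:L b2@9:R b5@10:L b4@11:R b1@12:L]
Beat 8 (L): throw ball3 h=6 -> lands@14:L; in-air after throw: [b2@9:R b5@10:L b4@11:R b1@12:L b3@14:L]
Beat 9 (R): throw ball2 h=4 -> lands@13:R; in-air after throw: [b5@10:L b4@11:R b1@12:L b2@13:R b3@14:L]
Ball 2: thrown@1 h=4 -> first land @5; rethrown@5 h=4 -> second land @9

Answer: 5 9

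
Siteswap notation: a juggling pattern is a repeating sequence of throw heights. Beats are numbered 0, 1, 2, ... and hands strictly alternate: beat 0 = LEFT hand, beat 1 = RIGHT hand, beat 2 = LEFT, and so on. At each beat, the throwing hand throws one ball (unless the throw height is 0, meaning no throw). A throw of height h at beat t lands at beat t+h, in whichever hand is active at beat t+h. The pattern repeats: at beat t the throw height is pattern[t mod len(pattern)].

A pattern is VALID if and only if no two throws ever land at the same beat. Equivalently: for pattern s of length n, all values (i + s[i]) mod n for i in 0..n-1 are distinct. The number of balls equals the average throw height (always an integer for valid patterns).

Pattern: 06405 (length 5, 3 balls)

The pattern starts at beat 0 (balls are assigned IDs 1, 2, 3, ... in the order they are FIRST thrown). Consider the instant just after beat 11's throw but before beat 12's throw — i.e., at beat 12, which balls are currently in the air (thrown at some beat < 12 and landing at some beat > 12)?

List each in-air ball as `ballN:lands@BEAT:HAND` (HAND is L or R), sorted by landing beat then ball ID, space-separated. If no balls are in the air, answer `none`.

Beat 1 (R): throw ball1 h=6 -> lands@7:R; in-air after throw: [b1@7:R]
Beat 2 (L): throw ball2 h=4 -> lands@6:L; in-air after throw: [b2@6:L b1@7:R]
Beat 4 (L): throw ball3 h=5 -> lands@9:R; in-air after throw: [b2@6:L b1@7:R b3@9:R]
Beat 6 (L): throw ball2 h=6 -> lands@12:L; in-air after throw: [b1@7:R b3@9:R b2@12:L]
Beat 7 (R): throw ball1 h=4 -> lands@11:R; in-air after throw: [b3@9:R b1@11:R b2@12:L]
Beat 9 (R): throw ball3 h=5 -> lands@14:L; in-air after throw: [b1@11:R b2@12:L b3@14:L]
Beat 11 (R): throw ball1 h=6 -> lands@17:R; in-air after throw: [b2@12:L b3@14:L b1@17:R]
Beat 12 (L): throw ball2 h=4 -> lands@16:L; in-air after throw: [b3@14:L b2@16:L b1@17:R]

Answer: ball3:lands@14:L ball1:lands@17:R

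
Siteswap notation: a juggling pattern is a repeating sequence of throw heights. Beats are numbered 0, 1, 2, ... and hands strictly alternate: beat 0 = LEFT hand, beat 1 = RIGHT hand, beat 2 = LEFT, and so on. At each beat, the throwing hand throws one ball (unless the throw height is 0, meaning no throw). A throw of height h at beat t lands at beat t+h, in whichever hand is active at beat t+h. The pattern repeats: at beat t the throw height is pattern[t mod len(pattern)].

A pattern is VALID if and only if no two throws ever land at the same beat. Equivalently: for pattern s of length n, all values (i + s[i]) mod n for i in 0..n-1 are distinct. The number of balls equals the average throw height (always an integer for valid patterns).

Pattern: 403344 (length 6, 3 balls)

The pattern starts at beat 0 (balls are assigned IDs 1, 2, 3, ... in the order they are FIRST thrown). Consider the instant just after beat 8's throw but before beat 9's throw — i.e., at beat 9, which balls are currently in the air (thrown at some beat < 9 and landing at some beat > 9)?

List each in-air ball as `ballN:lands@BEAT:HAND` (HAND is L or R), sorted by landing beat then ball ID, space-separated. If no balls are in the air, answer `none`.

Answer: ball3:lands@10:L ball1:lands@11:R

Derivation:
Beat 0 (L): throw ball1 h=4 -> lands@4:L; in-air after throw: [b1@4:L]
Beat 2 (L): throw ball2 h=3 -> lands@5:R; in-air after throw: [b1@4:L b2@5:R]
Beat 3 (R): throw ball3 h=3 -> lands@6:L; in-air after throw: [b1@4:L b2@5:R b3@6:L]
Beat 4 (L): throw ball1 h=4 -> lands@8:L; in-air after throw: [b2@5:R b3@6:L b1@8:L]
Beat 5 (R): throw ball2 h=4 -> lands@9:R; in-air after throw: [b3@6:L b1@8:L b2@9:R]
Beat 6 (L): throw ball3 h=4 -> lands@10:L; in-air after throw: [b1@8:L b2@9:R b3@10:L]
Beat 8 (L): throw ball1 h=3 -> lands@11:R; in-air after throw: [b2@9:R b3@10:L b1@11:R]
Beat 9 (R): throw ball2 h=3 -> lands@12:L; in-air after throw: [b3@10:L b1@11:R b2@12:L]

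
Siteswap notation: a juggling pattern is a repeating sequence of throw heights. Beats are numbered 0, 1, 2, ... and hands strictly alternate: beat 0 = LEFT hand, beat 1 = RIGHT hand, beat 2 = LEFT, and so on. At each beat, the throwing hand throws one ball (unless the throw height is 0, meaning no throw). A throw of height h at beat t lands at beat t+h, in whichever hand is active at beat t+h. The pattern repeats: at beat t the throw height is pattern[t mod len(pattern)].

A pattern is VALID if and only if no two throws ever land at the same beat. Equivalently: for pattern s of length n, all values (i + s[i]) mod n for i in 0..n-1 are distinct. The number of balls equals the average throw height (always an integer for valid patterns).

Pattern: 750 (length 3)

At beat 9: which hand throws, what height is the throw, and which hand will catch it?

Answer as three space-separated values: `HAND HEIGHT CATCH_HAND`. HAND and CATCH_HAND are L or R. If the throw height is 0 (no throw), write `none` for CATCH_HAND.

Answer: R 7 L

Derivation:
Beat 9: 9 mod 2 = 1, so hand = R
Throw height = pattern[9 mod 3] = pattern[0] = 7
Lands at beat 9+7=16, 16 mod 2 = 0, so catch hand = L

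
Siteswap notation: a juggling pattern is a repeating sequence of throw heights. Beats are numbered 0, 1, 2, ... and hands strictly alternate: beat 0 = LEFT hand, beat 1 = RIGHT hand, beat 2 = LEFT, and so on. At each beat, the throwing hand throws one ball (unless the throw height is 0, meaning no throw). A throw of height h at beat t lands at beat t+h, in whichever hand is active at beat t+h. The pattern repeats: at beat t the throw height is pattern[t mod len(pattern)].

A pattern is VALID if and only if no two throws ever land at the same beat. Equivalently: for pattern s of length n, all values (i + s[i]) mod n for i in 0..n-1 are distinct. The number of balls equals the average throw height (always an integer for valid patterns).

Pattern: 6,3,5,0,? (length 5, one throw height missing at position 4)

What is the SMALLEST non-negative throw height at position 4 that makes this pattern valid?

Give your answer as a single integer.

i=0: (0 + 6) mod 5 = 1
i=1: (1 + 3) mod 5 = 4
i=2: (2 + 5) mod 5 = 2
i=3: (3 + 0) mod 5 = 3
i=4: s[i]=? (unknown)
Known residues: [1, 2, 3, 4]; need a permutation of 0..4, so missing residue r = 0
Need (4 + s) mod 5 = 0; smallest s = (0 - 4) mod 5 = 1

Answer: 1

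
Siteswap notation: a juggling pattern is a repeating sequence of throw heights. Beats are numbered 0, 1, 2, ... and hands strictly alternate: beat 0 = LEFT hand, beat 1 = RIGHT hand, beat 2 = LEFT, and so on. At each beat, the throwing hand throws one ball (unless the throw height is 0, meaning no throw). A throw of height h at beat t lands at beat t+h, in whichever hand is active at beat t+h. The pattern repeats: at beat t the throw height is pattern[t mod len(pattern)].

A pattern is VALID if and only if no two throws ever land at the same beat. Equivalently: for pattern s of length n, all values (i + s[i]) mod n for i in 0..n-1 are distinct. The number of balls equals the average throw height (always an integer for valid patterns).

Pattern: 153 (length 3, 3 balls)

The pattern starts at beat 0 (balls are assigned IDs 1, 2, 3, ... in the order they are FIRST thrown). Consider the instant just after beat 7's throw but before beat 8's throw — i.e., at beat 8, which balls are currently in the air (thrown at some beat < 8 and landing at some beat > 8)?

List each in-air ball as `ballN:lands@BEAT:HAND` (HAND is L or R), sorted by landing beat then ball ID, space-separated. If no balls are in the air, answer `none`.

Answer: ball3:lands@9:R ball1:lands@12:L

Derivation:
Beat 0 (L): throw ball1 h=1 -> lands@1:R; in-air after throw: [b1@1:R]
Beat 1 (R): throw ball1 h=5 -> lands@6:L; in-air after throw: [b1@6:L]
Beat 2 (L): throw ball2 h=3 -> lands@5:R; in-air after throw: [b2@5:R b1@6:L]
Beat 3 (R): throw ball3 h=1 -> lands@4:L; in-air after throw: [b3@4:L b2@5:R b1@6:L]
Beat 4 (L): throw ball3 h=5 -> lands@9:R; in-air after throw: [b2@5:R b1@6:L b3@9:R]
Beat 5 (R): throw ball2 h=3 -> lands@8:L; in-air after throw: [b1@6:L b2@8:L b3@9:R]
Beat 6 (L): throw ball1 h=1 -> lands@7:R; in-air after throw: [b1@7:R b2@8:L b3@9:R]
Beat 7 (R): throw ball1 h=5 -> lands@12:L; in-air after throw: [b2@8:L b3@9:R b1@12:L]
Beat 8 (L): throw ball2 h=3 -> lands@11:R; in-air after throw: [b3@9:R b2@11:R b1@12:L]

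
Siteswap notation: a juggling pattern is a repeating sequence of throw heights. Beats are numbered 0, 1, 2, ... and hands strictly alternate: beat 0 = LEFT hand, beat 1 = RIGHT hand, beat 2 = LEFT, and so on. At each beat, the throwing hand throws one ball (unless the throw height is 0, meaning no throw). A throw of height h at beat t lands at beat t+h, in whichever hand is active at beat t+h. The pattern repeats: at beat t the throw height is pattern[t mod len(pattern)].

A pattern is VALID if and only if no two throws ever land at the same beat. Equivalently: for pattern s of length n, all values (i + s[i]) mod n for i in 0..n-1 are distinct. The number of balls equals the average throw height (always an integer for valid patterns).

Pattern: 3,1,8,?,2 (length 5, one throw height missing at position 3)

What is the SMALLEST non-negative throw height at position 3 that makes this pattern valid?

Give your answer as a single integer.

Answer: 1

Derivation:
i=0: (0 + 3) mod 5 = 3
i=1: (1 + 1) mod 5 = 2
i=2: (2 + 8) mod 5 = 0
i=3: s[i]=? (unknown)
i=4: (4 + 2) mod 5 = 1
Known residues: [0, 1, 2, 3]; need a permutation of 0..4, so missing residue r = 4
Need (3 + s) mod 5 = 4; smallest s = (4 - 3) mod 5 = 1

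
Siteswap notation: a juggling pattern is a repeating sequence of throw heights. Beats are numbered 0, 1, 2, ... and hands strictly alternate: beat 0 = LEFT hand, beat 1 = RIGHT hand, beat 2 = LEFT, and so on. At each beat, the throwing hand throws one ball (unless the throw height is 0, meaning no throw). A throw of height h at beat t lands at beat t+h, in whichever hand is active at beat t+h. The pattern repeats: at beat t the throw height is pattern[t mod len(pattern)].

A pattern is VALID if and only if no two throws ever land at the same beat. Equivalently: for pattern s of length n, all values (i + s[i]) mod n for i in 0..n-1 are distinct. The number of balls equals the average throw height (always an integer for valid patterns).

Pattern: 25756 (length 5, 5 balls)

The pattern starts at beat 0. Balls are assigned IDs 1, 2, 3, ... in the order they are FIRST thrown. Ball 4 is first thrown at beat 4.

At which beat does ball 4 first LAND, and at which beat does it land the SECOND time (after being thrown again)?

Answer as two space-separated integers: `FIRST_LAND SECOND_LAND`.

Beat 0 (L): throw ball1 h=2 -> lands@2:L; in-air after throw: [b1@2:L]
Beat 1 (R): throw ball2 h=5 -> lands@6:L; in-air after throw: [b1@2:L b2@6:L]
Beat 2 (L): throw ball1 h=7 -> lands@9:R; in-air after throw: [b2@6:L b1@9:R]
Beat 3 (R): throw ball3 h=5 -> lands@8:L; in-air after throw: [b2@6:L b3@8:L b1@9:R]
Beat 4 (L): throw ball4 h=6 -> lands@10:L; in-air after throw: [b2@6:L b3@8:L b1@9:R b4@10:L]
Beat 5 (R): throw ball5 h=2 -> lands@7:R; in-air after throw: [b2@6:L b5@7:R b3@8:L b1@9:R b4@10:L]
Beat 6 (L): throw ball2 h=5 -> lands@11:R; in-air after throw: [b5@7:R b3@8:L b1@9:R b4@10:L b2@11:R]
Beat 7 (R): throw ball5 h=7 -> lands@14:L; in-air after throw: [b3@8:L b1@9:R b4@10:L b2@11:R b5@14:L]
Beat 8 (L): throw ball3 h=5 -> lands@13:R; in-air after throw: [b1@9:R b4@10:L b2@11:R b3@13:R b5@14:L]
Beat 9 (R): throw ball1 h=6 -> lands@15:R; in-air after throw: [b4@10:L b2@11:R b3@13:R b5@14:L b1@15:R]
Beat 10 (L): throw ball4 h=2 -> lands@12:L; in-air after throw: [b2@11:R b4@12:L b3@13:R b5@14:L b1@15:R]
Beat 11 (R): throw ball2 h=5 -> lands@16:L; in-air after throw: [b4@12:L b3@13:R b5@14:L b1@15:R b2@16:L]
Ball 4: thrown@4 h=6 -> first land @10; rethrown@10 h=2 -> second land @12

Answer: 10 12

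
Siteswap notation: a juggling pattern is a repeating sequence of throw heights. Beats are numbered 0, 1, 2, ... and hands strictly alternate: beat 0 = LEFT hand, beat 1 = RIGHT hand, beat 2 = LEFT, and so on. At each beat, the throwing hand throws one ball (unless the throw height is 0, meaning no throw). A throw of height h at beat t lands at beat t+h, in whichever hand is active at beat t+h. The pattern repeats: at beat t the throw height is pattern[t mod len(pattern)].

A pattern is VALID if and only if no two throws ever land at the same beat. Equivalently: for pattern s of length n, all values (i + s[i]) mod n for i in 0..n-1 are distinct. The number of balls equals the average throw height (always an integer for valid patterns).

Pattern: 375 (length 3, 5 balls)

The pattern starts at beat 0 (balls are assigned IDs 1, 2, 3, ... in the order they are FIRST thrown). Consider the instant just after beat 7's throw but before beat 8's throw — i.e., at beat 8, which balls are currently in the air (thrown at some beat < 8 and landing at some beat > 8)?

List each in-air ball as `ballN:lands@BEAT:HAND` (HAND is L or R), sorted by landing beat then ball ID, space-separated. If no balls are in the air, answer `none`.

Answer: ball1:lands@9:R ball5:lands@10:L ball4:lands@11:R ball3:lands@14:L

Derivation:
Beat 0 (L): throw ball1 h=3 -> lands@3:R; in-air after throw: [b1@3:R]
Beat 1 (R): throw ball2 h=7 -> lands@8:L; in-air after throw: [b1@3:R b2@8:L]
Beat 2 (L): throw ball3 h=5 -> lands@7:R; in-air after throw: [b1@3:R b3@7:R b2@8:L]
Beat 3 (R): throw ball1 h=3 -> lands@6:L; in-air after throw: [b1@6:L b3@7:R b2@8:L]
Beat 4 (L): throw ball4 h=7 -> lands@11:R; in-air after throw: [b1@6:L b3@7:R b2@8:L b4@11:R]
Beat 5 (R): throw ball5 h=5 -> lands@10:L; in-air after throw: [b1@6:L b3@7:R b2@8:L b5@10:L b4@11:R]
Beat 6 (L): throw ball1 h=3 -> lands@9:R; in-air after throw: [b3@7:R b2@8:L b1@9:R b5@10:L b4@11:R]
Beat 7 (R): throw ball3 h=7 -> lands@14:L; in-air after throw: [b2@8:L b1@9:R b5@10:L b4@11:R b3@14:L]
Beat 8 (L): throw ball2 h=5 -> lands@13:R; in-air after throw: [b1@9:R b5@10:L b4@11:R b2@13:R b3@14:L]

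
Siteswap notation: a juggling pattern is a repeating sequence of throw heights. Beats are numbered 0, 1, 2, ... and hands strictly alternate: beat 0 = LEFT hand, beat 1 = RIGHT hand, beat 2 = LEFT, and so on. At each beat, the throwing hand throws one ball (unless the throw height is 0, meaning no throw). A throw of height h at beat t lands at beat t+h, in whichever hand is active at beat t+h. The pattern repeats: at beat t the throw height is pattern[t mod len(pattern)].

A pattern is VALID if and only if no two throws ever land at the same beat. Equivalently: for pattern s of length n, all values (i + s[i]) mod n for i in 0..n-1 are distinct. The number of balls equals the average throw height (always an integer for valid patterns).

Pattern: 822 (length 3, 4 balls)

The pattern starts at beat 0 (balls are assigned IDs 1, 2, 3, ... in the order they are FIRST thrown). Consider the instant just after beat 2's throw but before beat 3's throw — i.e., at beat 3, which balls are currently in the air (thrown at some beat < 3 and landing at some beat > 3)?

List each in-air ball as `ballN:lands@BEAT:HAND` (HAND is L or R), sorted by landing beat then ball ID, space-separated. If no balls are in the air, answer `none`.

Beat 0 (L): throw ball1 h=8 -> lands@8:L; in-air after throw: [b1@8:L]
Beat 1 (R): throw ball2 h=2 -> lands@3:R; in-air after throw: [b2@3:R b1@8:L]
Beat 2 (L): throw ball3 h=2 -> lands@4:L; in-air after throw: [b2@3:R b3@4:L b1@8:L]
Beat 3 (R): throw ball2 h=8 -> lands@11:R; in-air after throw: [b3@4:L b1@8:L b2@11:R]

Answer: ball3:lands@4:L ball1:lands@8:L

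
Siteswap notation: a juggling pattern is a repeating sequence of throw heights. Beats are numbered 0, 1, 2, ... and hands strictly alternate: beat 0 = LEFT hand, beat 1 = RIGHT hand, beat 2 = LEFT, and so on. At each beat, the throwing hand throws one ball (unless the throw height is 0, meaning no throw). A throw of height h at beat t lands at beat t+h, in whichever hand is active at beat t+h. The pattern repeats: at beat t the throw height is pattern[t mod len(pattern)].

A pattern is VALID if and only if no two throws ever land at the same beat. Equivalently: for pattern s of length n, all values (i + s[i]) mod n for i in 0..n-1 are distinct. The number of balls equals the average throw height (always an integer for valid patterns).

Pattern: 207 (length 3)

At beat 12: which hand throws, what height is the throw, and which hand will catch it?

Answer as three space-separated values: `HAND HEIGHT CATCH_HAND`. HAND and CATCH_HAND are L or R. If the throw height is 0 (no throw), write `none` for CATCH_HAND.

Beat 12: 12 mod 2 = 0, so hand = L
Throw height = pattern[12 mod 3] = pattern[0] = 2
Lands at beat 12+2=14, 14 mod 2 = 0, so catch hand = L

Answer: L 2 L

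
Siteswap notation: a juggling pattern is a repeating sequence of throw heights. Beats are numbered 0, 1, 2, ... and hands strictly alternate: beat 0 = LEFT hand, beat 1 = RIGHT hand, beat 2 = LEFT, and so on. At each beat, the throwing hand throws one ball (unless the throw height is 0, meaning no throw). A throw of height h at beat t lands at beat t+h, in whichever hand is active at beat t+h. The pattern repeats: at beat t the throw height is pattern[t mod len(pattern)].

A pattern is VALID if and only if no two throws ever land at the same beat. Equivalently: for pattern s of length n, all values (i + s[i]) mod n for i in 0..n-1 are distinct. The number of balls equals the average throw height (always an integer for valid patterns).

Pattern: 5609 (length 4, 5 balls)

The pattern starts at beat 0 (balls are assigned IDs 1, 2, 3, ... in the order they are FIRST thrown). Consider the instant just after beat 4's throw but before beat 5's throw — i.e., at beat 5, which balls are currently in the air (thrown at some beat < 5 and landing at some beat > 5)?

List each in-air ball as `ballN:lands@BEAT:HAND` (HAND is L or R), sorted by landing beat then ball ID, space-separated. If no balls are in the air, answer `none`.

Beat 0 (L): throw ball1 h=5 -> lands@5:R; in-air after throw: [b1@5:R]
Beat 1 (R): throw ball2 h=6 -> lands@7:R; in-air after throw: [b1@5:R b2@7:R]
Beat 3 (R): throw ball3 h=9 -> lands@12:L; in-air after throw: [b1@5:R b2@7:R b3@12:L]
Beat 4 (L): throw ball4 h=5 -> lands@9:R; in-air after throw: [b1@5:R b2@7:R b4@9:R b3@12:L]
Beat 5 (R): throw ball1 h=6 -> lands@11:R; in-air after throw: [b2@7:R b4@9:R b1@11:R b3@12:L]

Answer: ball2:lands@7:R ball4:lands@9:R ball3:lands@12:L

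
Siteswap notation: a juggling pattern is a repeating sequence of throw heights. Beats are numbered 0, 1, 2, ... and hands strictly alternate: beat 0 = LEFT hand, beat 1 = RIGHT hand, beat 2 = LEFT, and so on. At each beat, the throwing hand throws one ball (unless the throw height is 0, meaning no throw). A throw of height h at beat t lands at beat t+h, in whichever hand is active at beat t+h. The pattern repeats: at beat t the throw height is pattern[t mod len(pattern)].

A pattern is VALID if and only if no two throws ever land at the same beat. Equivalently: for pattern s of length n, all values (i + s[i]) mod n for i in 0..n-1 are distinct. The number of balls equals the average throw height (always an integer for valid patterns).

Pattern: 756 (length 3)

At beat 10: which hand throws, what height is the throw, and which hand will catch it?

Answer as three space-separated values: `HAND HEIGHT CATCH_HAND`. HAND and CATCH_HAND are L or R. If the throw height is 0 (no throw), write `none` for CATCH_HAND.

Answer: L 5 R

Derivation:
Beat 10: 10 mod 2 = 0, so hand = L
Throw height = pattern[10 mod 3] = pattern[1] = 5
Lands at beat 10+5=15, 15 mod 2 = 1, so catch hand = R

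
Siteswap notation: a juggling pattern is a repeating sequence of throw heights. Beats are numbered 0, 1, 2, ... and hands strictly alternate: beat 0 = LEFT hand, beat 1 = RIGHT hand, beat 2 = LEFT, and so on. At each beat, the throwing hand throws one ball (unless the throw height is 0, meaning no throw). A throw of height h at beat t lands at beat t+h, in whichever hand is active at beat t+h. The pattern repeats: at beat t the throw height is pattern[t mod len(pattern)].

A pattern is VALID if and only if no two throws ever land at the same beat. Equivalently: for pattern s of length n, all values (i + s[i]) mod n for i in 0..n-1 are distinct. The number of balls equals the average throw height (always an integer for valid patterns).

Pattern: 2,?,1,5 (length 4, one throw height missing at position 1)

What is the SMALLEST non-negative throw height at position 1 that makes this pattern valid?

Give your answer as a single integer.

i=0: (0 + 2) mod 4 = 2
i=1: s[i]=? (unknown)
i=2: (2 + 1) mod 4 = 3
i=3: (3 + 5) mod 4 = 0
Known residues: [0, 2, 3]; need a permutation of 0..3, so missing residue r = 1
Need (1 + s) mod 4 = 1; smallest s = (1 - 1) mod 4 = 0

Answer: 0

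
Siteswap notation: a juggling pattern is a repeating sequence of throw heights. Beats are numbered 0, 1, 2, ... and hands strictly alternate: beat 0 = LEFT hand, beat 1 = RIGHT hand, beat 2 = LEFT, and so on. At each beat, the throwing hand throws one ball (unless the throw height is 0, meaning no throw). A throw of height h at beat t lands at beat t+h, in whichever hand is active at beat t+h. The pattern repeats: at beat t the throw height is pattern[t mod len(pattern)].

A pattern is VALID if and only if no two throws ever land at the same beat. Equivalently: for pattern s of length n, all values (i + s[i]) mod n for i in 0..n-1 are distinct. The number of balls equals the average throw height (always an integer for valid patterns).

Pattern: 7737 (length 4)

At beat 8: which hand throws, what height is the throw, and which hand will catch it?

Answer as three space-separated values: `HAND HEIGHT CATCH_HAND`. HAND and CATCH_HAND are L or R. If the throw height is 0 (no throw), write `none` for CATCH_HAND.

Answer: L 7 R

Derivation:
Beat 8: 8 mod 2 = 0, so hand = L
Throw height = pattern[8 mod 4] = pattern[0] = 7
Lands at beat 8+7=15, 15 mod 2 = 1, so catch hand = R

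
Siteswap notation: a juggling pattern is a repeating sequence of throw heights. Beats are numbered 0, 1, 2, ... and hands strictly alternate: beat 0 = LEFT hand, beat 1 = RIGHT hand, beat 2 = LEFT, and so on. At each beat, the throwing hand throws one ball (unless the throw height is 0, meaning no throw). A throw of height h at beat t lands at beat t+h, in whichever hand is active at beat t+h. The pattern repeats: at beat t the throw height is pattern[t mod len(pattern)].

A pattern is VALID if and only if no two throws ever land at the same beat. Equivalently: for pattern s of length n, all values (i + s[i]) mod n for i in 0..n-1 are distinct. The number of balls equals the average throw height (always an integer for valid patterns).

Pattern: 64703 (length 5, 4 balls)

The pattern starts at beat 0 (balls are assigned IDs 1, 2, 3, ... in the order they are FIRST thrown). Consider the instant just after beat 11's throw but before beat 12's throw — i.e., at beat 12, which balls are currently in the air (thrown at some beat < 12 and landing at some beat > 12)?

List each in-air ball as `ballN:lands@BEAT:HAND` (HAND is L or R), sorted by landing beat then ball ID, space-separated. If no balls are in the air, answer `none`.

Beat 0 (L): throw ball1 h=6 -> lands@6:L; in-air after throw: [b1@6:L]
Beat 1 (R): throw ball2 h=4 -> lands@5:R; in-air after throw: [b2@5:R b1@6:L]
Beat 2 (L): throw ball3 h=7 -> lands@9:R; in-air after throw: [b2@5:R b1@6:L b3@9:R]
Beat 4 (L): throw ball4 h=3 -> lands@7:R; in-air after throw: [b2@5:R b1@6:L b4@7:R b3@9:R]
Beat 5 (R): throw ball2 h=6 -> lands@11:R; in-air after throw: [b1@6:L b4@7:R b3@9:R b2@11:R]
Beat 6 (L): throw ball1 h=4 -> lands@10:L; in-air after throw: [b4@7:R b3@9:R b1@10:L b2@11:R]
Beat 7 (R): throw ball4 h=7 -> lands@14:L; in-air after throw: [b3@9:R b1@10:L b2@11:R b4@14:L]
Beat 9 (R): throw ball3 h=3 -> lands@12:L; in-air after throw: [b1@10:L b2@11:R b3@12:L b4@14:L]
Beat 10 (L): throw ball1 h=6 -> lands@16:L; in-air after throw: [b2@11:R b3@12:L b4@14:L b1@16:L]
Beat 11 (R): throw ball2 h=4 -> lands@15:R; in-air after throw: [b3@12:L b4@14:L b2@15:R b1@16:L]
Beat 12 (L): throw ball3 h=7 -> lands@19:R; in-air after throw: [b4@14:L b2@15:R b1@16:L b3@19:R]

Answer: ball4:lands@14:L ball2:lands@15:R ball1:lands@16:L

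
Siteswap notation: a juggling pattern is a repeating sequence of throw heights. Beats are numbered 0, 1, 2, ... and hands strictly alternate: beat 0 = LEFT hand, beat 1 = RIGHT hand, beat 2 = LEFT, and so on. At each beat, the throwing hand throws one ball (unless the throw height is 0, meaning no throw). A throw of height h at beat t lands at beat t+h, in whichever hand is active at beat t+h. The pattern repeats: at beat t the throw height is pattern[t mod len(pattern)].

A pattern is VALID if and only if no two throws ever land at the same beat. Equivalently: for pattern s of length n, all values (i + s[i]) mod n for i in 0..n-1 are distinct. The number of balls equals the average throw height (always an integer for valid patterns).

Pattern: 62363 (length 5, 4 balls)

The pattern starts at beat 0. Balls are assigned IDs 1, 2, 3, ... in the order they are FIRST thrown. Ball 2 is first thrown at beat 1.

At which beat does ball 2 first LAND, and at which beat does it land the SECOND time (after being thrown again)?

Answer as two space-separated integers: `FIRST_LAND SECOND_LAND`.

Beat 0 (L): throw ball1 h=6 -> lands@6:L; in-air after throw: [b1@6:L]
Beat 1 (R): throw ball2 h=2 -> lands@3:R; in-air after throw: [b2@3:R b1@6:L]
Beat 2 (L): throw ball3 h=3 -> lands@5:R; in-air after throw: [b2@3:R b3@5:R b1@6:L]
Beat 3 (R): throw ball2 h=6 -> lands@9:R; in-air after throw: [b3@5:R b1@6:L b2@9:R]
Beat 4 (L): throw ball4 h=3 -> lands@7:R; in-air after throw: [b3@5:R b1@6:L b4@7:R b2@9:R]
Beat 5 (R): throw ball3 h=6 -> lands@11:R; in-air after throw: [b1@6:L b4@7:R b2@9:R b3@11:R]
Beat 6 (L): throw ball1 h=2 -> lands@8:L; in-air after throw: [b4@7:R b1@8:L b2@9:R b3@11:R]
Beat 7 (R): throw ball4 h=3 -> lands@10:L; in-air after throw: [b1@8:L b2@9:R b4@10:L b3@11:R]
Beat 8 (L): throw ball1 h=6 -> lands@14:L; in-air after throw: [b2@9:R b4@10:L b3@11:R b1@14:L]
Beat 9 (R): throw ball2 h=3 -> lands@12:L; in-air after throw: [b4@10:L b3@11:R b2@12:L b1@14:L]
Ball 2: thrown@1 h=2 -> first land @3; rethrown@3 h=6 -> second land @9

Answer: 3 9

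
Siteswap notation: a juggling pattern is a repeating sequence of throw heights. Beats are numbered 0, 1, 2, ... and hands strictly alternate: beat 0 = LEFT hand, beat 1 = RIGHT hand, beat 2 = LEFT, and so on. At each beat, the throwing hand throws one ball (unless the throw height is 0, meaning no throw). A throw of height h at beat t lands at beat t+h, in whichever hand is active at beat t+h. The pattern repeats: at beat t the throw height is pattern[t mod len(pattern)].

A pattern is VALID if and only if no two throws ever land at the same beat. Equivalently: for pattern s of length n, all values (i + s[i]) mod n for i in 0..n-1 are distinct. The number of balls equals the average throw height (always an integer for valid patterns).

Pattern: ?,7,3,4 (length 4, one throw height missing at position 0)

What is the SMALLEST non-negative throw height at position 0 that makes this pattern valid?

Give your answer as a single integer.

Answer: 2

Derivation:
i=0: s[i]=? (unknown)
i=1: (1 + 7) mod 4 = 0
i=2: (2 + 3) mod 4 = 1
i=3: (3 + 4) mod 4 = 3
Known residues: [0, 1, 3]; need a permutation of 0..3, so missing residue r = 2
Need (0 + s) mod 4 = 2; smallest s = (2 - 0) mod 4 = 2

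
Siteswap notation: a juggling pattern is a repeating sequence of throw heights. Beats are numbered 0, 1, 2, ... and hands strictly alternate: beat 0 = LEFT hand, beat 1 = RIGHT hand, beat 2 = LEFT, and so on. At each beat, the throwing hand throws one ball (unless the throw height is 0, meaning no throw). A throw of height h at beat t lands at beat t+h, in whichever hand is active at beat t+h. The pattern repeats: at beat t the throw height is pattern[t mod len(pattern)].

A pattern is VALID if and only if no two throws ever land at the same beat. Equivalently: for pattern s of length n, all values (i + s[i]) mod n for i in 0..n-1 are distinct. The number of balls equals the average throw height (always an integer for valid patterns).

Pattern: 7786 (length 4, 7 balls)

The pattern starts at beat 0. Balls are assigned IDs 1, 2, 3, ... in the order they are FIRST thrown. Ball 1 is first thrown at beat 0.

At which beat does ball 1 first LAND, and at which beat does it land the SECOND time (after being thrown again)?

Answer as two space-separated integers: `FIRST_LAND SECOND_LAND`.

Beat 0 (L): throw ball1 h=7 -> lands@7:R; in-air after throw: [b1@7:R]
Beat 1 (R): throw ball2 h=7 -> lands@8:L; in-air after throw: [b1@7:R b2@8:L]
Beat 2 (L): throw ball3 h=8 -> lands@10:L; in-air after throw: [b1@7:R b2@8:L b3@10:L]
Beat 3 (R): throw ball4 h=6 -> lands@9:R; in-air after throw: [b1@7:R b2@8:L b4@9:R b3@10:L]
Beat 4 (L): throw ball5 h=7 -> lands@11:R; in-air after throw: [b1@7:R b2@8:L b4@9:R b3@10:L b5@11:R]
Beat 5 (R): throw ball6 h=7 -> lands@12:L; in-air after throw: [b1@7:R b2@8:L b4@9:R b3@10:L b5@11:R b6@12:L]
Beat 6 (L): throw ball7 h=8 -> lands@14:L; in-air after throw: [b1@7:R b2@8:L b4@9:R b3@10:L b5@11:R b6@12:L b7@14:L]
Beat 7 (R): throw ball1 h=6 -> lands@13:R; in-air after throw: [b2@8:L b4@9:R b3@10:L b5@11:R b6@12:L b1@13:R b7@14:L]
Beat 8 (L): throw ball2 h=7 -> lands@15:R; in-air after throw: [b4@9:R b3@10:L b5@11:R b6@12:L b1@13:R b7@14:L b2@15:R]
Beat 9 (R): throw ball4 h=7 -> lands@16:L; in-air after throw: [b3@10:L b5@11:R b6@12:L b1@13:R b7@14:L b2@15:R b4@16:L]
Beat 10 (L): throw ball3 h=8 -> lands@18:L; in-air after throw: [b5@11:R b6@12:L b1@13:R b7@14:L b2@15:R b4@16:L b3@18:L]
Beat 11 (R): throw ball5 h=6 -> lands@17:R; in-air after throw: [b6@12:L b1@13:R b7@14:L b2@15:R b4@16:L b5@17:R b3@18:L]
Beat 12 (L): throw ball6 h=7 -> lands@19:R; in-air after throw: [b1@13:R b7@14:L b2@15:R b4@16:L b5@17:R b3@18:L b6@19:R]
Beat 13 (R): throw ball1 h=7 -> lands@20:L; in-air after throw: [b7@14:L b2@15:R b4@16:L b5@17:R b3@18:L b6@19:R b1@20:L]
Ball 1: thrown@0 h=7 -> first land @7; rethrown@7 h=6 -> second land @13

Answer: 7 13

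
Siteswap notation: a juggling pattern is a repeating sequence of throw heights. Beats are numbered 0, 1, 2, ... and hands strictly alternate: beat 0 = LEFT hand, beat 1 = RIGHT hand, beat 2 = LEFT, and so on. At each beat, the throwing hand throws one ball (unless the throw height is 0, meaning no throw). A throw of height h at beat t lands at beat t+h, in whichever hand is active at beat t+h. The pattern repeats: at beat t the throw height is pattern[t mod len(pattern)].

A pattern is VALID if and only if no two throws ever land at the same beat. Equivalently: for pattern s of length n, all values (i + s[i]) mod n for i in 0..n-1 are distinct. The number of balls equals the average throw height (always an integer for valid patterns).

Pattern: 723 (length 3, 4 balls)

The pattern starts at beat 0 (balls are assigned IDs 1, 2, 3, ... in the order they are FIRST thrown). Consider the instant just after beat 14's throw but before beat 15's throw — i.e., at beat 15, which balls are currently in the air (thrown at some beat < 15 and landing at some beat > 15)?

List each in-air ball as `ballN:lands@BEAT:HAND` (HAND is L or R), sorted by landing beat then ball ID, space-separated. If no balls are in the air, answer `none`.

Beat 0 (L): throw ball1 h=7 -> lands@7:R; in-air after throw: [b1@7:R]
Beat 1 (R): throw ball2 h=2 -> lands@3:R; in-air after throw: [b2@3:R b1@7:R]
Beat 2 (L): throw ball3 h=3 -> lands@5:R; in-air after throw: [b2@3:R b3@5:R b1@7:R]
Beat 3 (R): throw ball2 h=7 -> lands@10:L; in-air after throw: [b3@5:R b1@7:R b2@10:L]
Beat 4 (L): throw ball4 h=2 -> lands@6:L; in-air after throw: [b3@5:R b4@6:L b1@7:R b2@10:L]
Beat 5 (R): throw ball3 h=3 -> lands@8:L; in-air after throw: [b4@6:L b1@7:R b3@8:L b2@10:L]
Beat 6 (L): throw ball4 h=7 -> lands@13:R; in-air after throw: [b1@7:R b3@8:L b2@10:L b4@13:R]
Beat 7 (R): throw ball1 h=2 -> lands@9:R; in-air after throw: [b3@8:L b1@9:R b2@10:L b4@13:R]
Beat 8 (L): throw ball3 h=3 -> lands@11:R; in-air after throw: [b1@9:R b2@10:L b3@11:R b4@13:R]
Beat 9 (R): throw ball1 h=7 -> lands@16:L; in-air after throw: [b2@10:L b3@11:R b4@13:R b1@16:L]
Beat 10 (L): throw ball2 h=2 -> lands@12:L; in-air after throw: [b3@11:R b2@12:L b4@13:R b1@16:L]
Beat 11 (R): throw ball3 h=3 -> lands@14:L; in-air after throw: [b2@12:L b4@13:R b3@14:L b1@16:L]
Beat 12 (L): throw ball2 h=7 -> lands@19:R; in-air after throw: [b4@13:R b3@14:L b1@16:L b2@19:R]
Beat 13 (R): throw ball4 h=2 -> lands@15:R; in-air after throw: [b3@14:L b4@15:R b1@16:L b2@19:R]
Beat 14 (L): throw ball3 h=3 -> lands@17:R; in-air after throw: [b4@15:R b1@16:L b3@17:R b2@19:R]
Beat 15 (R): throw ball4 h=7 -> lands@22:L; in-air after throw: [b1@16:L b3@17:R b2@19:R b4@22:L]

Answer: ball1:lands@16:L ball3:lands@17:R ball2:lands@19:R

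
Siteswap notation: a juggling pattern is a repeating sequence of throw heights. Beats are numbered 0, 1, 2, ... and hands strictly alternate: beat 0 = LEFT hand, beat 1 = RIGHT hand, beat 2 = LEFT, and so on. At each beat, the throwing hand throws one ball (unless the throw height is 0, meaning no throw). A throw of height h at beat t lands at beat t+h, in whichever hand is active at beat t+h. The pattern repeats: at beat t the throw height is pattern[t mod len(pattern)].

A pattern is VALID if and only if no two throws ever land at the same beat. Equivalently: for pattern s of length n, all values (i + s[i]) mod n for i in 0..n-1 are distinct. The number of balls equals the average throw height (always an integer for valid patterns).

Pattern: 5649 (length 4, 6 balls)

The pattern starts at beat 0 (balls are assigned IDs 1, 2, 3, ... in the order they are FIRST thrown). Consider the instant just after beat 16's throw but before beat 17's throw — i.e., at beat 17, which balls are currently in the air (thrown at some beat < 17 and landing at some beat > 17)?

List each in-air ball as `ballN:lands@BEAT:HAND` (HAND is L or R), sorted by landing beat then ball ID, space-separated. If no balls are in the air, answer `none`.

Answer: ball3:lands@18:L ball6:lands@19:R ball1:lands@20:L ball2:lands@21:R ball5:lands@24:L

Derivation:
Beat 0 (L): throw ball1 h=5 -> lands@5:R; in-air after throw: [b1@5:R]
Beat 1 (R): throw ball2 h=6 -> lands@7:R; in-air after throw: [b1@5:R b2@7:R]
Beat 2 (L): throw ball3 h=4 -> lands@6:L; in-air after throw: [b1@5:R b3@6:L b2@7:R]
Beat 3 (R): throw ball4 h=9 -> lands@12:L; in-air after throw: [b1@5:R b3@6:L b2@7:R b4@12:L]
Beat 4 (L): throw ball5 h=5 -> lands@9:R; in-air after throw: [b1@5:R b3@6:L b2@7:R b5@9:R b4@12:L]
Beat 5 (R): throw ball1 h=6 -> lands@11:R; in-air after throw: [b3@6:L b2@7:R b5@9:R b1@11:R b4@12:L]
Beat 6 (L): throw ball3 h=4 -> lands@10:L; in-air after throw: [b2@7:R b5@9:R b3@10:L b1@11:R b4@12:L]
Beat 7 (R): throw ball2 h=9 -> lands@16:L; in-air after throw: [b5@9:R b3@10:L b1@11:R b4@12:L b2@16:L]
Beat 8 (L): throw ball6 h=5 -> lands@13:R; in-air after throw: [b5@9:R b3@10:L b1@11:R b4@12:L b6@13:R b2@16:L]
Beat 9 (R): throw ball5 h=6 -> lands@15:R; in-air after throw: [b3@10:L b1@11:R b4@12:L b6@13:R b5@15:R b2@16:L]
Beat 10 (L): throw ball3 h=4 -> lands@14:L; in-air after throw: [b1@11:R b4@12:L b6@13:R b3@14:L b5@15:R b2@16:L]
Beat 11 (R): throw ball1 h=9 -> lands@20:L; in-air after throw: [b4@12:L b6@13:R b3@14:L b5@15:R b2@16:L b1@20:L]
Beat 12 (L): throw ball4 h=5 -> lands@17:R; in-air after throw: [b6@13:R b3@14:L b5@15:R b2@16:L b4@17:R b1@20:L]
Beat 13 (R): throw ball6 h=6 -> lands@19:R; in-air after throw: [b3@14:L b5@15:R b2@16:L b4@17:R b6@19:R b1@20:L]
Beat 14 (L): throw ball3 h=4 -> lands@18:L; in-air after throw: [b5@15:R b2@16:L b4@17:R b3@18:L b6@19:R b1@20:L]
Beat 15 (R): throw ball5 h=9 -> lands@24:L; in-air after throw: [b2@16:L b4@17:R b3@18:L b6@19:R b1@20:L b5@24:L]
Beat 16 (L): throw ball2 h=5 -> lands@21:R; in-air after throw: [b4@17:R b3@18:L b6@19:R b1@20:L b2@21:R b5@24:L]
Beat 17 (R): throw ball4 h=6 -> lands@23:R; in-air after throw: [b3@18:L b6@19:R b1@20:L b2@21:R b4@23:R b5@24:L]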